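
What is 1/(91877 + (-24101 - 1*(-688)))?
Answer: 1/68464 ≈ 1.4606e-5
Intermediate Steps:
1/(91877 + (-24101 - 1*(-688))) = 1/(91877 + (-24101 + 688)) = 1/(91877 - 23413) = 1/68464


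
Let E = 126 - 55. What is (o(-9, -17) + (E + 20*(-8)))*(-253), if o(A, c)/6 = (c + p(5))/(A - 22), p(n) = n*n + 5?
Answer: 717761/31 ≈ 23154.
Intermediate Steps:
E = 71
p(n) = 5 + n² (p(n) = n² + 5 = 5 + n²)
o(A, c) = 6*(30 + c)/(-22 + A) (o(A, c) = 6*((c + (5 + 5²))/(A - 22)) = 6*((c + (5 + 25))/(-22 + A)) = 6*((c + 30)/(-22 + A)) = 6*((30 + c)/(-22 + A)) = 6*(30 + c)/(-22 + A))
(o(-9, -17) + (E + 20*(-8)))*(-253) = (6*(30 - 17)/(-22 - 9) + (71 + 20*(-8)))*(-253) = (6*13/(-31) + (71 - 160))*(-253) = (6*(-1/31)*13 - 89)*(-253) = (-78/31 - 89)*(-253) = -2837/31*(-253) = 717761/31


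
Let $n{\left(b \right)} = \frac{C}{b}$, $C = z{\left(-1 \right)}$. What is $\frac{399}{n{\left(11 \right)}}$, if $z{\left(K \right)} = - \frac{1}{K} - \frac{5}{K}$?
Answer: $\frac{1463}{2} \approx 731.5$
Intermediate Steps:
$z{\left(K \right)} = - \frac{6}{K}$
$C = 6$ ($C = - \frac{6}{-1} = \left(-6\right) \left(-1\right) = 6$)
$n{\left(b \right)} = \frac{6}{b}$
$\frac{399}{n{\left(11 \right)}} = \frac{399}{6 \cdot \frac{1}{11}} = \frac{399}{\frac{6}{11}} = 399 \cdot \frac{11}{6} = \frac{1463}{2}$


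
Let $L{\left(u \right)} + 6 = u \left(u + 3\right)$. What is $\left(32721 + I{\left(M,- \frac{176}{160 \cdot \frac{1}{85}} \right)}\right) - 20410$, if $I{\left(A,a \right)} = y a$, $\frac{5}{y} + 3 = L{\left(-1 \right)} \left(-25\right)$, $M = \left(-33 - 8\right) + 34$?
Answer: $\frac{4849599}{394} \approx 12309.0$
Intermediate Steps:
$M = -7$ ($M = -41 + 34 = -7$)
$L{\left(u \right)} = -6 + u \left(3 + u\right)$ ($L{\left(u \right)} = -6 + u \left(u + 3\right) = -6 + u \left(3 + u\right)$)
$y = \frac{5}{197}$ ($y = \frac{5}{-3 + \left(-6 + \left(-1\right)^{2} + 3 \left(-1\right)\right) \left(-25\right)} = \frac{5}{-3 + \left(-6 + 1 - 3\right) \left(-25\right)} = \frac{5}{-3 - -200} = \frac{5}{-3 + 200} = \frac{5}{197} \approx 0.025381$)
$I{\left(A,a \right)} = \frac{5 a}{197}$
$\left(32721 + I{\left(M,- \frac{176}{160 \cdot \frac{1}{85}} \right)}\right) - 20410 = \left(32721 + \frac{5 \left(- \frac{176}{160 \cdot \frac{1}{85}}\right)}{197}\right) - 20410 = \left(32721 + \frac{5 \left(- \frac{176}{\frac{32}{17}}\right)}{197}\right) - 20410 = \left(32721 + \frac{5 \left(\left(-176\right) \frac{17}{32}\right)}{197}\right) - 20410 = \left(32721 + \frac{5}{197} \left(- \frac{187}{2}\right)\right) - 20410 = \left(32721 - \frac{935}{394}\right) - 20410 = \frac{12891139}{394} - 20410 = \frac{4849599}{394}$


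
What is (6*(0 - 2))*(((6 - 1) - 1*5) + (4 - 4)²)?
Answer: 0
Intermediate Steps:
(6*(0 - 2))*(((6 - 1) - 1*5) + (4 - 4)²) = (6*(-2))*((5 - 5) + 0²) = -12*(0 + 0) = -12*0 = 0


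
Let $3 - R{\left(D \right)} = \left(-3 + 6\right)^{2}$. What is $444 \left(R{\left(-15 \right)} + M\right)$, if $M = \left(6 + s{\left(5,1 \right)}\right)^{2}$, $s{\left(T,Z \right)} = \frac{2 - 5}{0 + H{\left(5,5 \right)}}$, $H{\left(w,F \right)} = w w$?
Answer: $\frac{7929396}{625} \approx 12687.0$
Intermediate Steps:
$H{\left(w,F \right)} = w^{2}$
$s{\left(T,Z \right)} = - \frac{3}{25}$ ($s{\left(T,Z \right)} = \frac{2 - 5}{0 + 5^{2}} = - \frac{3}{0 + 25} = - \frac{3}{25}$)
$M = \frac{21609}{625}$ ($M = \left(6 - \frac{3}{25}\right)^{2} = \left(\frac{147}{25}\right)^{2} = \frac{21609}{625} \approx 34.574$)
$R{\left(D \right)} = -6$ ($R{\left(D \right)} = 3 - \left(-3 + 6\right)^{2} = 3 - 3^{2} = 3 - 9 = -6$)
$444 \left(R{\left(-15 \right)} + M\right) = 444 \left(-6 + \frac{21609}{625}\right) = 444 \cdot \frac{17859}{625} = \frac{7929396}{625}$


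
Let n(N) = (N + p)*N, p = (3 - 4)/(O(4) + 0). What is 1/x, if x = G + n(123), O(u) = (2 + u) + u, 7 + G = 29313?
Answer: 10/444227 ≈ 2.2511e-5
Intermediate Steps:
G = 29306 (G = -7 + 29313 = 29306)
O(u) = 2 + 2*u
p = -⅒ (p = (3 - 4)/((2 + 2*4) + 0) = -1/((2 + 8) + 0) = -1/(10 + 0) = -1/10 = -1*⅒ = -⅒ ≈ -0.10000)
n(N) = N*(-⅒ + N) (n(N) = (N - ⅒)*N = (-⅒ + N)*N = N*(-⅒ + N))
x = 444227/10 (x = 29306 + 123*(-⅒ + 123) = 29306 + 123*(1229/10) = 29306 + 151167/10 = 444227/10 ≈ 44423.)
1/x = 1/(444227/10) = 10/444227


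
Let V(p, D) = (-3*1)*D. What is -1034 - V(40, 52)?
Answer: -878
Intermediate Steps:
V(p, D) = -3*D
-1034 - V(40, 52) = -1034 - (-3)*52 = -1034 - 1*(-156) = -1034 + 156 = -878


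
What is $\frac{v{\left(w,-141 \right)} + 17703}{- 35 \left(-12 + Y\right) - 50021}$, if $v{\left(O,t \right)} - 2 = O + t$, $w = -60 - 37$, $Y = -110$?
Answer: $- \frac{17467}{45751} \approx -0.38178$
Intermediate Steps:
$w = -97$
$v{\left(O,t \right)} = 2 + O + t$ ($v{\left(O,t \right)} = 2 + \left(O + t\right) = 2 + O + t$)
$\frac{v{\left(w,-141 \right)} + 17703}{- 35 \left(-12 + Y\right) - 50021} = \frac{\left(2 - 97 - 141\right) + 17703}{- 35 \left(-12 - 110\right) - 50021} = \frac{-236 + 17703}{\left(-35\right) \left(-122\right) - 50021} = \frac{17467}{4270 - 50021} = \frac{17467}{-45751} = 17467 \left(- \frac{1}{45751}\right) = - \frac{17467}{45751}$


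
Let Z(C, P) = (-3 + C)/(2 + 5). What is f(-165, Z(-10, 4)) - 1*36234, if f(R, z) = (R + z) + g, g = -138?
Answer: -255772/7 ≈ -36539.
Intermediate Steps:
Z(C, P) = -3/7 + C/7 (Z(C, P) = (-3 + C)/7 = (-3 + C)*(⅐) = -3/7 + C/7)
f(R, z) = -138 + R + z (f(R, z) = (R + z) - 138 = -138 + R + z)
f(-165, Z(-10, 4)) - 1*36234 = (-138 - 165 + (-3/7 + (⅐)*(-10))) - 1*36234 = (-138 - 165 + (-3/7 - 10/7)) - 36234 = (-138 - 165 - 13/7) - 36234 = -2134/7 - 36234 = -255772/7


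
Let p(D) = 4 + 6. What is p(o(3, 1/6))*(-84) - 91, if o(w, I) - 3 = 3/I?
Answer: -931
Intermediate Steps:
o(w, I) = 3 + 3/I
p(D) = 10
p(o(3, 1/6))*(-84) - 91 = 10*(-84) - 91 = -840 - 91 = -931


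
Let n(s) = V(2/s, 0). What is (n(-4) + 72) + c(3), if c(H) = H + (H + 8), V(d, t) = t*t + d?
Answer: 171/2 ≈ 85.500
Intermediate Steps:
V(d, t) = d + t**2 (V(d, t) = t**2 + d = d + t**2)
n(s) = 2/s (n(s) = 2/s + 0**2 = 2/s + 0 = 2/s)
c(H) = 8 + 2*H (c(H) = H + (8 + H) = 8 + 2*H)
(n(-4) + 72) + c(3) = (2/(-4) + 72) + (8 + 2*3) = (2*(-1/4) + 72) + (8 + 6) = (-1/2 + 72) + 14 = 143/2 + 14 = 171/2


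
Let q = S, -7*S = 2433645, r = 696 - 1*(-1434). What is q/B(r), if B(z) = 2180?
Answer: -486729/3052 ≈ -159.48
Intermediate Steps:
r = 2130 (r = 696 + 1434 = 2130)
S = -2433645/7 (S = -1/7*2433645 = -2433645/7 ≈ -3.4766e+5)
q = -2433645/7 ≈ -3.4766e+5
q/B(r) = -2433645/7/2180 = -2433645/7*1/2180 = -486729/3052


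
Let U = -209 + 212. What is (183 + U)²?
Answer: 34596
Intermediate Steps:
U = 3
(183 + U)² = (183 + 3)² = 186² = 34596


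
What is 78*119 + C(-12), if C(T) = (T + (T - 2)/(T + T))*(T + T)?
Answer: 9556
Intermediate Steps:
C(T) = 2*T*(T + (-2 + T)/(2*T)) (C(T) = (T + (-2 + T)/((2*T)))*(2*T) = (T + (-2 + T)*(1/(2*T)))*(2*T) = (T + (-2 + T)/(2*T))*(2*T) = 2*T*(T + (-2 + T)/(2*T)))
78*119 + C(-12) = 78*119 + (-2 - 12 + 2*(-12)²) = 9282 + (-2 - 12 + 2*144) = 9282 + (-2 - 12 + 288) = 9282 + 274 = 9556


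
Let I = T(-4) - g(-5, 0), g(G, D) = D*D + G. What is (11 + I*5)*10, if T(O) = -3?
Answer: 210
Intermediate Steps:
g(G, D) = G + D² (g(G, D) = D² + G = G + D²)
I = 2 (I = -3 - (-5 + 0²) = -3 - (-5 + 0) = -3 - 1*(-5) = -3 + 5 = 2)
(11 + I*5)*10 = (11 + 2*5)*10 = (11 + 10)*10 = 21*10 = 210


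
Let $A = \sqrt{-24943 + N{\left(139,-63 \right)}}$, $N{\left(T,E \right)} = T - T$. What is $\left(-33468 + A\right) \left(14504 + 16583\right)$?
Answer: $-1040419716 + 31087 i \sqrt{24943} \approx -1.0404 \cdot 10^{9} + 4.9097 \cdot 10^{6} i$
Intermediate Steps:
$N{\left(T,E \right)} = 0$
$A = i \sqrt{24943}$ ($A = \sqrt{-24943 + 0} = \sqrt{-24943} = i \sqrt{24943} \approx 157.93 i$)
$\left(-33468 + A\right) \left(14504 + 16583\right) = \left(-33468 + i \sqrt{24943}\right) \left(14504 + 16583\right) = \left(-33468 + i \sqrt{24943}\right) 31087 = -1040419716 + 31087 i \sqrt{24943}$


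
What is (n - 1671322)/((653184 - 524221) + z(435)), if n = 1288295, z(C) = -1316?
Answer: -383027/127647 ≈ -3.0007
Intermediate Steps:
(n - 1671322)/((653184 - 524221) + z(435)) = (1288295 - 1671322)/((653184 - 524221) - 1316) = -383027/(128963 - 1316) = -383027/127647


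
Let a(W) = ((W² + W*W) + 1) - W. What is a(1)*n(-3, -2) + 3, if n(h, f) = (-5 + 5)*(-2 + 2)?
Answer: 3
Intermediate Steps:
n(h, f) = 0 (n(h, f) = 0*0 = 0)
a(W) = 1 - W + 2*W² (a(W) = ((W² + W²) + 1) - W = (2*W² + 1) - W = (1 + 2*W²) - W = 1 - W + 2*W²)
a(1)*n(-3, -2) + 3 = (1 - 1*1 + 2*1²)*0 + 3 = (1 - 1 + 2*1)*0 + 3 = (1 - 1 + 2)*0 + 3 = 2*0 + 3 = 0 + 3 = 3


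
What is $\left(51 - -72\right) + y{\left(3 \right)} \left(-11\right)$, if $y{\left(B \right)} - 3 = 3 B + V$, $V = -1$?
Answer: $2$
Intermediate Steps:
$y{\left(B \right)} = 2 + 3 B$ ($y{\left(B \right)} = 3 + \left(3 B - 1\right) = 3 + \left(-1 + 3 B\right) = 2 + 3 B$)
$\left(51 - -72\right) + y{\left(3 \right)} \left(-11\right) = \left(51 - -72\right) + \left(2 + 3 \cdot 3\right) \left(-11\right) = \left(51 + 72\right) + \left(2 + 9\right) \left(-11\right) = 123 + 11 \left(-11\right) = 123 - 121 = 2$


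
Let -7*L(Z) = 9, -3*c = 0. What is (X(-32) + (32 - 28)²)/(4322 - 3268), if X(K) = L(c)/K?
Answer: 3593/236096 ≈ 0.015218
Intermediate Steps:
c = 0 (c = -⅓*0 = 0)
L(Z) = -9/7 (L(Z) = -⅐*9 = -9/7)
X(K) = -9/(7*K)
(X(-32) + (32 - 28)²)/(4322 - 3268) = (-9/7/(-32) + (32 - 28)²)/(4322 - 3268) = (-9/7*(-1/32) + 4²)/1054 = (9/224 + 16)*(1/1054) = (3593/224)*(1/1054) = 3593/236096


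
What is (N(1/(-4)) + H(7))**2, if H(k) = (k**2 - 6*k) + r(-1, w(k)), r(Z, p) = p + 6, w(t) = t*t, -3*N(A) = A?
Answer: 555025/144 ≈ 3854.3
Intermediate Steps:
N(A) = -A/3
w(t) = t**2
r(Z, p) = 6 + p
H(k) = 6 - 6*k + 2*k**2 (H(k) = (k**2 - 6*k) + (6 + k**2) = 6 - 6*k + 2*k**2)
(N(1/(-4)) + H(7))**2 = (-1/(3*(-4)) + (6 - 6*7 + 2*7**2))**2 = (-(-1)/(3*4) + (6 - 42 + 2*49))**2 = (-1/3*(-1/4) + (6 - 42 + 98))**2 = (1/12 + 62)**2 = (745/12)**2 = 555025/144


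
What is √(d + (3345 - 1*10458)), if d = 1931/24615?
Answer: 2*I*√119714070635/8205 ≈ 84.338*I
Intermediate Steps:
d = 1931/24615 (d = 1931*(1/24615) = 1931/24615 ≈ 0.078448)
√(d + (3345 - 1*10458)) = √(1931/24615 + (3345 - 1*10458)) = √(1931/24615 + (3345 - 10458)) = √(1931/24615 - 7113) = √(-175084564/24615) = 2*I*√119714070635/8205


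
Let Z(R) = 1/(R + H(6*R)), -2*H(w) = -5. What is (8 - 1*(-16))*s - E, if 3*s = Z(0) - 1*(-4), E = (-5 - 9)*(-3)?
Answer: -34/5 ≈ -6.8000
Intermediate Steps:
H(w) = 5/2 (H(w) = -1/2*(-5) = 5/2)
E = 42 (E = -14*(-3) = 42)
Z(R) = 1/(5/2 + R) (Z(R) = 1/(R + 5/2) = 1/(5/2 + R))
s = 22/15 (s = (2/(5 + 2*0) - 1*(-4))/3 = (2/(5 + 0) + 4)/3 = (2/5 + 4)/3 = (1/3)*(22/5) = 22/15 ≈ 1.4667)
(8 - 1*(-16))*s - E = (8 - 1*(-16))*(22/15) - 1*42 = (8 + 16)*(22/15) - 42 = 24*(22/15) - 42 = 176/5 - 42 = -34/5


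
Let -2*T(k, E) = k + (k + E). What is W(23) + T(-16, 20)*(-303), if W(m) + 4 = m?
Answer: -1799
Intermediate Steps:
T(k, E) = -k - E/2 (T(k, E) = -(k + (k + E))/2 = -(k + (E + k))/2 = -(E + 2*k)/2 = -k - E/2)
W(m) = -4 + m
W(23) + T(-16, 20)*(-303) = (-4 + 23) + (-1*(-16) - ½*20)*(-303) = 19 + (16 - 10)*(-303) = 19 + 6*(-303) = 19 - 1818 = -1799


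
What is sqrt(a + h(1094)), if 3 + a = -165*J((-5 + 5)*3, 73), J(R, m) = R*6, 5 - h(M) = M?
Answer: 2*I*sqrt(273) ≈ 33.045*I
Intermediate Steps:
h(M) = 5 - M
J(R, m) = 6*R
a = -3 (a = -3 - 990*(-5 + 5)*3 = -3 - 990*0*3 = -3 - 990*0 = -3 - 165*0 = -3 + 0 = -3)
sqrt(a + h(1094)) = sqrt(-3 + (5 - 1*1094)) = sqrt(-3 + (5 - 1094)) = sqrt(-3 - 1089) = sqrt(-1092) = 2*I*sqrt(273)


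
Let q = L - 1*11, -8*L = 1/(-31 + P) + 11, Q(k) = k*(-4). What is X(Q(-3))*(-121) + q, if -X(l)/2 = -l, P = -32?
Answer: -367463/126 ≈ -2916.4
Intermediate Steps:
Q(k) = -4*k
X(l) = 2*l (X(l) = -(-2)*l = 2*l)
L = -173/126 (L = -(1/(-31 - 32) + 11)/8 = -(1/(-63) + 11)/8 = -(-1/63 + 11)/8 = -⅛*692/63 = -173/126 ≈ -1.3730)
q = -1559/126 (q = -173/126 - 1*11 = -173/126 - 11 = -1559/126 ≈ -12.373)
X(Q(-3))*(-121) + q = (2*(-4*(-3)))*(-121) - 1559/126 = (2*12)*(-121) - 1559/126 = 24*(-121) - 1559/126 = -2904 - 1559/126 = -367463/126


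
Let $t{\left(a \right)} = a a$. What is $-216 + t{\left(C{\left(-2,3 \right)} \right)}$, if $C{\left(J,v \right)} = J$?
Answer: $-212$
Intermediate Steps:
$t{\left(a \right)} = a^{2}$
$-216 + t{\left(C{\left(-2,3 \right)} \right)} = -216 + \left(-2\right)^{2} = -216 + 4 = -212$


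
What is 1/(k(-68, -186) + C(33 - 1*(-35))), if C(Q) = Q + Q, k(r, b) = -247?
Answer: -1/111 ≈ -0.0090090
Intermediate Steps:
C(Q) = 2*Q
1/(k(-68, -186) + C(33 - 1*(-35))) = 1/(-247 + 2*(33 - 1*(-35))) = 1/(-247 + 2*(33 + 35)) = 1/(-247 + 2*68) = 1/(-247 + 136) = 1/(-111) = -1/111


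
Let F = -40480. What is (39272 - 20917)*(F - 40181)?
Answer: -1480532655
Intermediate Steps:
(39272 - 20917)*(F - 40181) = (39272 - 20917)*(-40480 - 40181) = 18355*(-80661) = -1480532655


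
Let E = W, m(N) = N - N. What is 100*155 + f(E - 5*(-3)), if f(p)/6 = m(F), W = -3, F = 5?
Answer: 15500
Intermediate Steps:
m(N) = 0
E = -3
f(p) = 0 (f(p) = 6*0 = 0)
100*155 + f(E - 5*(-3)) = 100*155 + 0 = 15500 + 0 = 15500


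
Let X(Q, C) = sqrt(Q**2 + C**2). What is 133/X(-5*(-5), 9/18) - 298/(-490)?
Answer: 149/245 + 266*sqrt(2501)/2501 ≈ 5.9271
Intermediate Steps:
X(Q, C) = sqrt(C**2 + Q**2)
133/X(-5*(-5), 9/18) - 298/(-490) = 133/(sqrt((9/18)**2 + (-5*(-5))**2)) - 298/(-490) = 133/(sqrt((9*(1/18))**2 + 25**2)) - 298*(-1/490) = 133/(sqrt((1/2)**2 + 625)) + 149/245 = 133/(sqrt(1/4 + 625)) + 149/245 = 133/(sqrt(2501/4)) + 149/245 = 133/((sqrt(2501)/2)) + 149/245 = 133*(2*sqrt(2501)/2501) + 149/245 = 266*sqrt(2501)/2501 + 149/245 = 149/245 + 266*sqrt(2501)/2501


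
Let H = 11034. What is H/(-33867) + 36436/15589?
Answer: 117996554/58661407 ≈ 2.0115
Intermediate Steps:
H/(-33867) + 36436/15589 = 11034/(-33867) + 36436/15589 = 11034*(-1/33867) + 36436*(1/15589) = -1226/3763 + 36436/15589 = 117996554/58661407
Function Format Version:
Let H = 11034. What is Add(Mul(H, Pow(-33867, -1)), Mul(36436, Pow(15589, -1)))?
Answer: Rational(117996554, 58661407) ≈ 2.0115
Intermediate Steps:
Add(Mul(H, Pow(-33867, -1)), Mul(36436, Pow(15589, -1))) = Add(Mul(11034, Pow(-33867, -1)), Mul(36436, Pow(15589, -1))) = Add(Mul(11034, Rational(-1, 33867)), Mul(36436, Rational(1, 15589))) = Add(Rational(-1226, 3763), Rational(36436, 15589)) = Rational(117996554, 58661407)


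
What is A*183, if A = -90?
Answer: -16470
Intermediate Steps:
A*183 = -90*183 = -16470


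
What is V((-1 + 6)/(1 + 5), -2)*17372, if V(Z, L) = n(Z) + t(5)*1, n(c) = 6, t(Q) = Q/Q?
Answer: 121604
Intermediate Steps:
t(Q) = 1
V(Z, L) = 7 (V(Z, L) = 6 + 1*1 = 6 + 1 = 7)
V((-1 + 6)/(1 + 5), -2)*17372 = 7*17372 = 121604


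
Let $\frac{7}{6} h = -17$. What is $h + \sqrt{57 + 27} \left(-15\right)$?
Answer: $- \frac{102}{7} - 30 \sqrt{21} \approx -152.05$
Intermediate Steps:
$h = - \frac{102}{7}$ ($h = \frac{6}{7} \left(-17\right) = - \frac{102}{7} \approx -14.571$)
$h + \sqrt{57 + 27} \left(-15\right) = - \frac{102}{7} + \sqrt{57 + 27} \left(-15\right) = - \frac{102}{7} + \sqrt{84} \left(-15\right) = - \frac{102}{7} + 2 \sqrt{21} \left(-15\right) = - \frac{102}{7} - 30 \sqrt{21}$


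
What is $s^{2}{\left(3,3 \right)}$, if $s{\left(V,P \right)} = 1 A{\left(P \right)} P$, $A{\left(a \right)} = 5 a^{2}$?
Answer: $18225$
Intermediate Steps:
$s{\left(V,P \right)} = 5 P^{3}$ ($s{\left(V,P \right)} = 1 \cdot 5 P^{2} P = 5 P^{2} P = 5 P^{3}$)
$s^{2}{\left(3,3 \right)} = \left(5 \cdot 3^{3}\right)^{2} = \left(5 \cdot 27\right)^{2} = 135^{2} = 18225$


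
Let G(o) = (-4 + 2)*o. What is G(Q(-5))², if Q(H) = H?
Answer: 100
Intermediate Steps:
G(o) = -2*o
G(Q(-5))² = (-2*(-5))² = 10² = 100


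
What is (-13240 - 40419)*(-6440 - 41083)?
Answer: 2550036657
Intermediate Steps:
(-13240 - 40419)*(-6440 - 41083) = -53659*(-47523) = 2550036657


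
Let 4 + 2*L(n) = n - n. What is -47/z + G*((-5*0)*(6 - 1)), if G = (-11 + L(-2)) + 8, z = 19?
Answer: -47/19 ≈ -2.4737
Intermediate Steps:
L(n) = -2 (L(n) = -2 + (n - n)/2 = -2 + (½)*0 = -2 + 0 = -2)
G = -5 (G = (-11 - 2) + 8 = -13 + 8 = -5)
-47/z + G*((-5*0)*(6 - 1)) = -47/19 - 5*(-5*0)*(6 - 1) = -47*1/19 - 0*5 = -47/19 - 5*0 = -47/19 + 0 = -47/19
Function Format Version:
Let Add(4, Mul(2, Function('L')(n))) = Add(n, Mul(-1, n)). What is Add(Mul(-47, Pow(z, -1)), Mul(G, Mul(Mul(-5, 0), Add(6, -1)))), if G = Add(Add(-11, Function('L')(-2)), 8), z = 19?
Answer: Rational(-47, 19) ≈ -2.4737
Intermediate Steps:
Function('L')(n) = -2 (Function('L')(n) = Add(-2, Mul(Rational(1, 2), Add(n, Mul(-1, n)))) = Add(-2, Mul(Rational(1, 2), 0)) = Add(-2, 0) = -2)
G = -5 (G = Add(Add(-11, -2), 8) = Add(-13, 8) = -5)
Add(Mul(-47, Pow(z, -1)), Mul(G, Mul(Mul(-5, 0), Add(6, -1)))) = Add(Mul(-47, Pow(19, -1)), Mul(-5, Mul(Mul(-5, 0), Add(6, -1)))) = Add(Mul(-47, Rational(1, 19)), Mul(-5, Mul(0, 5))) = Add(Rational(-47, 19), Mul(-5, 0)) = Add(Rational(-47, 19), 0) = Rational(-47, 19)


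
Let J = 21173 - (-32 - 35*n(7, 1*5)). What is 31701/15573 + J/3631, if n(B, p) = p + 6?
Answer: 150442467/18848521 ≈ 7.9817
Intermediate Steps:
n(B, p) = 6 + p
J = 21590 (J = 21173 - (-32 - 35*(6 + 1*5)) = 21173 - (-32 - 35*(6 + 5)) = 21173 - (-32 - 35*11) = 21173 - (-32 - 385) = 21173 - 1*(-417) = 21173 + 417 = 21590)
31701/15573 + J/3631 = 31701/15573 + 21590/3631 = 31701*(1/15573) + 21590*(1/3631) = 10567/5191 + 21590/3631 = 150442467/18848521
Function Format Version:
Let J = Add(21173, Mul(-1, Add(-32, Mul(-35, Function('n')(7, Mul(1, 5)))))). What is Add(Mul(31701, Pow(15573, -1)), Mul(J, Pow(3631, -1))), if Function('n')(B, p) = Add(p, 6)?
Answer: Rational(150442467, 18848521) ≈ 7.9817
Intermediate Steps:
Function('n')(B, p) = Add(6, p)
J = 21590 (J = Add(21173, Mul(-1, Add(-32, Mul(-35, Add(6, Mul(1, 5)))))) = Add(21173, Mul(-1, Add(-32, Mul(-35, Add(6, 5))))) = Add(21173, Mul(-1, Add(-32, Mul(-35, 11)))) = Add(21173, Mul(-1, Add(-32, -385))) = Add(21173, Mul(-1, -417)) = Add(21173, 417) = 21590)
Add(Mul(31701, Pow(15573, -1)), Mul(J, Pow(3631, -1))) = Add(Mul(31701, Pow(15573, -1)), Mul(21590, Pow(3631, -1))) = Add(Mul(31701, Rational(1, 15573)), Mul(21590, Rational(1, 3631))) = Add(Rational(10567, 5191), Rational(21590, 3631)) = Rational(150442467, 18848521)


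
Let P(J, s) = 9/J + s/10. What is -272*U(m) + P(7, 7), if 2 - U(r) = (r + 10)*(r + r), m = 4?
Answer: 2094539/70 ≈ 29922.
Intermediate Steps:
P(J, s) = 9/J + s/10 (P(J, s) = 9/J + s*(⅒) = 9/J + s/10)
U(r) = 2 - 2*r*(10 + r) (U(r) = 2 - (r + 10)*(r + r) = 2 - (10 + r)*2*r = 2 - 2*r*(10 + r))
-272*U(m) + P(7, 7) = -272*(2 - 20*4 - 2*4²) + (9/7 + (⅒)*7) = -272*(2 - 80 - 2*16) + (9*(⅐) + 7/10) = -272*(2 - 80 - 32) + (9/7 + 7/10) = -272*(-110) + 139/70 = 29920 + 139/70 = 2094539/70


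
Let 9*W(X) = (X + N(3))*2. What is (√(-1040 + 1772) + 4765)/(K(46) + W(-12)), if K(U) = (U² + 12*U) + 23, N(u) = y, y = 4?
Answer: 42885/24203 + 18*√183/24203 ≈ 1.7819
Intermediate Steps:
N(u) = 4
W(X) = 8/9 + 2*X/9 (W(X) = ((X + 4)*2)/9 = ((4 + X)*2)/9 = (8 + 2*X)/9 = 8/9 + 2*X/9)
K(U) = 23 + U² + 12*U
(√(-1040 + 1772) + 4765)/(K(46) + W(-12)) = (√(-1040 + 1772) + 4765)/((23 + 46² + 12*46) + (8/9 + (2/9)*(-12))) = (√732 + 4765)/((23 + 2116 + 552) + (8/9 - 8/3)) = (2*√183 + 4765)/(2691 - 16/9) = (4765 + 2*√183)/(24203/9) = (4765 + 2*√183)*(9/24203) = 42885/24203 + 18*√183/24203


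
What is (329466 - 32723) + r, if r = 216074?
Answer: 512817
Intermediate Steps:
(329466 - 32723) + r = (329466 - 32723) + 216074 = 296743 + 216074 = 512817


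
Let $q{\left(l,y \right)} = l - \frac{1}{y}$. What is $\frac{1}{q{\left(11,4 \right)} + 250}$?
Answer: $\frac{4}{1043} \approx 0.0038351$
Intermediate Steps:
$\frac{1}{q{\left(11,4 \right)} + 250} = \frac{1}{\left(11 - \frac{1}{4}\right) + 250} = \frac{1}{\frac{43}{4} + 250} = \frac{1}{\frac{1043}{4}} = \frac{4}{1043}$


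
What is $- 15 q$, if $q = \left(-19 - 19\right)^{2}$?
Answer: $-21660$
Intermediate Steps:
$q = 1444$ ($q = \left(-38\right)^{2} = 1444$)
$- 15 q = \left(-15\right) 1444 = -21660$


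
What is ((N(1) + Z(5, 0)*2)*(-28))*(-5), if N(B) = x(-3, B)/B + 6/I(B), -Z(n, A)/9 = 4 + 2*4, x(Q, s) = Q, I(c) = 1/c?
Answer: -29820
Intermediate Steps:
Z(n, A) = -108 (Z(n, A) = -9*(4 + 2*4) = -9*(4 + 8) = -9*12 = -108)
N(B) = -3/B + 6*B (N(B) = -3/B + 6/(1/B) = -3/B + 6*B)
((N(1) + Z(5, 0)*2)*(-28))*(-5) = (((-3/1 + 6*1) - 108*2)*(-28))*(-5) = (((-3*1 + 6) - 216)*(-28))*(-5) = (((-3 + 6) - 216)*(-28))*(-5) = ((3 - 216)*(-28))*(-5) = -213*(-28)*(-5) = 5964*(-5) = -29820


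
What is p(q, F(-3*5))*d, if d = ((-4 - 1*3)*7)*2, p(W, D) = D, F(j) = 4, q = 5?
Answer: -392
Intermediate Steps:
d = -98 (d = ((-4 - 3)*7)*2 = -7*7*2 = -49*2 = -98)
p(q, F(-3*5))*d = 4*(-98) = -392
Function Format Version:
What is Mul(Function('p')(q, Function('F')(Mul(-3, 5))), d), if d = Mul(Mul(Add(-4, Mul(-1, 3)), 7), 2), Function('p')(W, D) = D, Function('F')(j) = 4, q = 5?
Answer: -392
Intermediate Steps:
d = -98 (d = Mul(Mul(Add(-4, -3), 7), 2) = Mul(Mul(-7, 7), 2) = Mul(-49, 2) = -98)
Mul(Function('p')(q, Function('F')(Mul(-3, 5))), d) = Mul(4, -98) = -392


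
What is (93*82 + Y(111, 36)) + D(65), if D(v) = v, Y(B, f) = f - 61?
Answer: 7666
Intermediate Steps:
Y(B, f) = -61 + f
(93*82 + Y(111, 36)) + D(65) = (93*82 + (-61 + 36)) + 65 = (7626 - 25) + 65 = 7601 + 65 = 7666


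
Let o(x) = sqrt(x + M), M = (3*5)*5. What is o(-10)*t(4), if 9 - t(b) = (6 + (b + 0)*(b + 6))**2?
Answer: -2107*sqrt(65) ≈ -16987.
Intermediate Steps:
M = 75 (M = 15*5 = 75)
t(b) = 9 - (6 + b*(6 + b))**2 (t(b) = 9 - (6 + (b + 0)*(b + 6))**2 = 9 - (6 + b*(6 + b))**2)
o(x) = sqrt(75 + x) (o(x) = sqrt(x + 75) = sqrt(75 + x))
o(-10)*t(4) = sqrt(75 - 10)*(9 - (6 + 4**2 + 6*4)**2) = sqrt(65)*(9 - (6 + 16 + 24)**2) = sqrt(65)*(9 - 1*46**2) = sqrt(65)*(9 - 1*2116) = sqrt(65)*(9 - 2116) = sqrt(65)*(-2107) = -2107*sqrt(65)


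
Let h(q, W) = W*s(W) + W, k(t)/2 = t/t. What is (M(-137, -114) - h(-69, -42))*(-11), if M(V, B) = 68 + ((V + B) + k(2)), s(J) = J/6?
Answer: 4763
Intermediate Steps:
k(t) = 2 (k(t) = 2*(t/t) = 2*1 = 2)
s(J) = J/6 (s(J) = J*(⅙) = J/6)
M(V, B) = 70 + B + V (M(V, B) = 68 + ((V + B) + 2) = 68 + ((B + V) + 2) = 68 + (2 + B + V) = 70 + B + V)
h(q, W) = W + W²/6 (h(q, W) = W*(W/6) + W = W²/6 + W = W + W²/6)
(M(-137, -114) - h(-69, -42))*(-11) = ((70 - 114 - 137) - (-42)*(6 - 42)/6)*(-11) = (-181 - (-42)*(-36)/6)*(-11) = (-181 - 1*252)*(-11) = (-181 - 252)*(-11) = -433*(-11) = 4763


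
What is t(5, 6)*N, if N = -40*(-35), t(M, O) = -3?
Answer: -4200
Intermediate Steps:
N = 1400
t(5, 6)*N = -3*1400 = -4200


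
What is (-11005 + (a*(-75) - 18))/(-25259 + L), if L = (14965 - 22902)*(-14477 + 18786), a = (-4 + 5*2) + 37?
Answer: 1781/4278224 ≈ 0.00041629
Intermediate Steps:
a = 43 (a = (-4 + 10) + 37 = 6 + 37 = 43)
L = -34200533 (L = -7937*4309 = -34200533)
(-11005 + (a*(-75) - 18))/(-25259 + L) = (-11005 + (43*(-75) - 18))/(-25259 - 34200533) = (-11005 + (-3225 - 18))/(-34225792) = (-11005 - 3243)*(-1/34225792) = -14248*(-1/34225792) = 1781/4278224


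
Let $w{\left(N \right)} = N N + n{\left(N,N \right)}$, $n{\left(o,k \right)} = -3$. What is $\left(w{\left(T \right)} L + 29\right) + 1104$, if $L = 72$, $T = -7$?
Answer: $4445$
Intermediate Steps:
$w{\left(N \right)} = -3 + N^{2}$ ($w{\left(N \right)} = N N - 3 = N^{2} - 3 = -3 + N^{2}$)
$\left(w{\left(T \right)} L + 29\right) + 1104 = \left(\left(-3 + \left(-7\right)^{2}\right) 72 + 29\right) + 1104 = \left(\left(-3 + 49\right) 72 + 29\right) + 1104 = \left(46 \cdot 72 + 29\right) + 1104 = \left(3312 + 29\right) + 1104 = 3341 + 1104 = 4445$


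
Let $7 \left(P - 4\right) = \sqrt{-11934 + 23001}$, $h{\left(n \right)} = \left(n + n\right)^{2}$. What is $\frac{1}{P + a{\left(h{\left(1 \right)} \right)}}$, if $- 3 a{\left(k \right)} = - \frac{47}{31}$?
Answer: $- \frac{272769}{12445142} + \frac{8649 \sqrt{11067}}{12445142} \approx 0.051193$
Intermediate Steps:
$h{\left(n \right)} = 4 n^{2}$ ($h{\left(n \right)} = \left(2 n\right)^{2} = 4 n^{2}$)
$a{\left(k \right)} = \frac{47}{93}$ ($a{\left(k \right)} = - \frac{\left(-47\right) \frac{1}{31}}{3} = \left(- \frac{1}{3}\right) \left(- \frac{47}{31}\right) = \frac{47}{93}$)
$P = 4 + \frac{\sqrt{11067}}{7}$ ($P = 4 + \frac{\sqrt{-11934 + 23001}}{7} = 4 + \frac{\sqrt{11067}}{7} \approx 19.029$)
$\frac{1}{P + a{\left(h{\left(1 \right)} \right)}} = \frac{1}{\left(4 + \frac{\sqrt{11067}}{7}\right) + \frac{47}{93}} = \frac{1}{\frac{419}{93} + \frac{\sqrt{11067}}{7}}$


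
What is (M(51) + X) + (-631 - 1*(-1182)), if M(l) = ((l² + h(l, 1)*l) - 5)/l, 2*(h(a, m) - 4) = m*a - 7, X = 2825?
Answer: 176098/51 ≈ 3452.9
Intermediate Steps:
h(a, m) = ½ + a*m/2 (h(a, m) = 4 + (m*a - 7)/2 = 4 + (a*m - 7)/2 = 4 + (-7 + a*m)/2 = 4 + (-7/2 + a*m/2) = ½ + a*m/2)
M(l) = (-5 + l² + l*(½ + l/2))/l (M(l) = ((l² + (½ + (½)*l*1)*l) - 5)/l = ((l² + (½ + l/2)*l) - 5)/l = ((l² + l*(½ + l/2)) - 5)/l = (-5 + l² + l*(½ + l/2))/l)
(M(51) + X) + (-631 - 1*(-1182)) = ((½)*(-10 + 51*(1 + 3*51))/51 + 2825) + (-631 - 1*(-1182)) = ((½)*(1/51)*(-10 + 51*(1 + 153)) + 2825) + (-631 + 1182) = ((½)*(1/51)*(-10 + 51*154) + 2825) + 551 = ((½)*(1/51)*(-10 + 7854) + 2825) + 551 = ((½)*(1/51)*7844 + 2825) + 551 = (3922/51 + 2825) + 551 = 147997/51 + 551 = 176098/51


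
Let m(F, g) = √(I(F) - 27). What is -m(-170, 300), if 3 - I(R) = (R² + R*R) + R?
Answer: -3*I*√6406 ≈ -240.11*I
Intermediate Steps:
I(R) = 3 - R - 2*R² (I(R) = 3 - ((R² + R*R) + R) = 3 - ((R² + R²) + R) = 3 - (2*R² + R) = 3 - (R + 2*R²) = 3 + (-R - 2*R²) = 3 - R - 2*R²)
m(F, g) = √(-24 - F - 2*F²) (m(F, g) = √((3 - F - 2*F²) - 27) = √(-24 - F - 2*F²))
-m(-170, 300) = -√(-24 - 1*(-170) - 2*(-170)²) = -√(-24 + 170 - 2*28900) = -√(-24 + 170 - 57800) = -√(-57654) = -3*I*√6406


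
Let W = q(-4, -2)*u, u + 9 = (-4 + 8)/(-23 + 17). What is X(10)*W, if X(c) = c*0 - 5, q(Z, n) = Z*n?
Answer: 1160/3 ≈ 386.67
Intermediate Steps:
u = -29/3 (u = -9 + (-4 + 8)/(-23 + 17) = -9 + 4/(-6) = -9 + 4*(-1/6) = -9 - 2/3 = -29/3 ≈ -9.6667)
X(c) = -5 (X(c) = 0 - 5 = -5)
W = -232/3 (W = -4*(-2)*(-29/3) = 8*(-29/3) = -232/3 ≈ -77.333)
X(10)*W = -5*(-232/3) = 1160/3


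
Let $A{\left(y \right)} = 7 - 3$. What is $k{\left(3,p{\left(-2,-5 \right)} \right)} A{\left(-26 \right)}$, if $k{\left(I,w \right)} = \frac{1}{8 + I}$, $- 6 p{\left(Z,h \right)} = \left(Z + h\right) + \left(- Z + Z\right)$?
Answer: $\frac{4}{11} \approx 0.36364$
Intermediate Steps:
$p{\left(Z,h \right)} = - \frac{Z}{6} - \frac{h}{6}$ ($p{\left(Z,h \right)} = - \frac{\left(Z + h\right) + \left(- Z + Z\right)}{6} = - \frac{\left(Z + h\right) + 0}{6} = - \frac{Z + h}{6} = - \frac{Z}{6} - \frac{h}{6}$)
$A{\left(y \right)} = 4$ ($A{\left(y \right)} = 7 - 3 = 4$)
$k{\left(3,p{\left(-2,-5 \right)} \right)} A{\left(-26 \right)} = \frac{1}{8 + 3} \cdot 4 = \frac{1}{11} \cdot 4 = \frac{4}{11}$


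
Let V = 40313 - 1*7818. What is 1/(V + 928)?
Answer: 1/33423 ≈ 2.9920e-5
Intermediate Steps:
V = 32495 (V = 40313 - 7818 = 32495)
1/(V + 928) = 1/(32495 + 928) = 1/33423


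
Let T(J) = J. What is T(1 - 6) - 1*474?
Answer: -479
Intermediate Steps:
T(1 - 6) - 1*474 = (1 - 6) - 1*474 = -5 - 474 = -479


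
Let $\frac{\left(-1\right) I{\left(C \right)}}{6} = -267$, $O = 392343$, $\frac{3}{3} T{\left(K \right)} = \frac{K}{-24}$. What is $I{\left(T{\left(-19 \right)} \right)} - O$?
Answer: $-390741$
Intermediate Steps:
$T{\left(K \right)} = - \frac{K}{24}$ ($T{\left(K \right)} = \frac{K}{-24} = K \left(- \frac{1}{24}\right) = - \frac{K}{24}$)
$I{\left(C \right)} = 1602$ ($I{\left(C \right)} = \left(-6\right) \left(-267\right) = 1602$)
$I{\left(T{\left(-19 \right)} \right)} - O = 1602 - 392343 = -390741$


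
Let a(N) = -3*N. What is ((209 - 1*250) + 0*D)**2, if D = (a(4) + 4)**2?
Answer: 1681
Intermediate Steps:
D = 64 (D = (-3*4 + 4)**2 = (-12 + 4)**2 = (-8)**2 = 64)
((209 - 1*250) + 0*D)**2 = ((209 - 1*250) + 0*64)**2 = ((209 - 250) + 0)**2 = (-41 + 0)**2 = (-41)**2 = 1681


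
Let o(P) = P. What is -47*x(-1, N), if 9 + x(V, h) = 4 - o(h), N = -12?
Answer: -329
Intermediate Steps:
x(V, h) = -5 - h (x(V, h) = -9 + (4 - h) = -5 - h)
-47*x(-1, N) = -47*(-5 - 1*(-12)) = -47*(-5 + 12) = -47*7 = -329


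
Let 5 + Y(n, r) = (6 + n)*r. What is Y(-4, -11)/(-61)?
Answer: 27/61 ≈ 0.44262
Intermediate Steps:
Y(n, r) = -5 + r*(6 + n) (Y(n, r) = -5 + (6 + n)*r = -5 + r*(6 + n))
Y(-4, -11)/(-61) = (-5 + 6*(-11) - 4*(-11))/(-61) = (-5 - 66 + 44)*(-1/61) = -27*(-1/61) = 27/61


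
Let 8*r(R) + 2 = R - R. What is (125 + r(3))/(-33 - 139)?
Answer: -499/688 ≈ -0.72529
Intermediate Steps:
r(R) = -¼ (r(R) = -¼ + (R - R)/8 = -¼ + (⅛)*0 = -¼ + 0 = -¼)
(125 + r(3))/(-33 - 139) = (125 - ¼)/(-33 - 139) = (499/4)/(-172) = (499/4)*(-1/172) = -499/688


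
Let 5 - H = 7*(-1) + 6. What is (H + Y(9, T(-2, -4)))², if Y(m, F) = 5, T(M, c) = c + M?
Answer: 121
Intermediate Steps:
T(M, c) = M + c
H = 6 (H = 5 - (7*(-1) + 6) = 5 - (-7 + 6) = 5 - 1*(-1) = 5 + 1 = 6)
(H + Y(9, T(-2, -4)))² = (6 + 5)² = 11² = 121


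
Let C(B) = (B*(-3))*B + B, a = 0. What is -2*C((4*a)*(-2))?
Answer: 0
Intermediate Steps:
C(B) = B - 3*B**2 (C(B) = (-3*B)*B + B = -3*B**2 + B = B - 3*B**2)
-2*C((4*a)*(-2)) = -2*(4*0)*(-2)*(1 - 3*4*0*(-2)) = -2*0*(-2)*(1 - 0*(-2)) = -0*(1 - 3*0) = -0*(1 + 0) = -0 = -2*0 = 0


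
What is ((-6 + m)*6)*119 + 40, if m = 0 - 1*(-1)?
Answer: -3530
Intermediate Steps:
m = 1 (m = 0 + 1 = 1)
((-6 + m)*6)*119 + 40 = ((-6 + 1)*6)*119 + 40 = -5*6*119 + 40 = -30*119 + 40 = -3570 + 40 = -3530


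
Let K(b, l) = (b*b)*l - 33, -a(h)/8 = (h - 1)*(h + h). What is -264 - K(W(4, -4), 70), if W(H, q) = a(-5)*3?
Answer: -145152231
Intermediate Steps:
a(h) = -16*h*(-1 + h) (a(h) = -8*(h - 1)*(h + h) = -8*(-1 + h)*2*h = -16*h*(-1 + h))
W(H, q) = -1440 (W(H, q) = (16*(-5)*(1 - 1*(-5)))*3 = (16*(-5)*(1 + 5))*3 = (16*(-5)*6)*3 = -480*3 = -1440)
K(b, l) = -33 + l*b² (K(b, l) = b²*l - 33 = l*b² - 33 = -33 + l*b²)
-264 - K(W(4, -4), 70) = -264 - (-33 + 70*(-1440)²) = -264 - (-33 + 70*2073600) = -264 - (-33 + 145152000) = -264 - 1*145151967 = -264 - 145151967 = -145152231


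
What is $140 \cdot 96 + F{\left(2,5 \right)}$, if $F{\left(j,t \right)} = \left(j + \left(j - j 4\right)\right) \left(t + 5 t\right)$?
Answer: $13320$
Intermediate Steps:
$F{\left(j,t \right)} = - 12 j t$ ($F{\left(j,t \right)} = \left(j + \left(j - 4 j\right)\right) 6 t = \left(j - 3 j\right) 6 t = - 2 j 6 t = - 12 j t$)
$140 \cdot 96 + F{\left(2,5 \right)} = 140 \cdot 96 - 24 \cdot 5 = 13440 - 120 = 13320$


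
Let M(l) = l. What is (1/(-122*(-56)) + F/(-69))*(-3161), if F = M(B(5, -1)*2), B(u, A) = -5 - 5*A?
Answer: -3161/6832 ≈ -0.46268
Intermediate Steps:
F = 0 (F = (-5 - 5*(-1))*2 = (-5 + 5)*2 = 0*2 = 0)
(1/(-122*(-56)) + F/(-69))*(-3161) = (1/(-122*(-56)) + 0/(-69))*(-3161) = (-1/122*(-1/56) + 0*(-1/69))*(-3161) = (1/6832 + 0)*(-3161) = (1/6832)*(-3161) = -3161/6832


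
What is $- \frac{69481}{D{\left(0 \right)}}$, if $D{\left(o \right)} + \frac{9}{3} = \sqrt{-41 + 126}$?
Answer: $\frac{69481}{3 - \sqrt{85}} \approx -11171.0$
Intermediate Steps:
$D{\left(o \right)} = -3 + \sqrt{85}$ ($D{\left(o \right)} = -3 + \sqrt{-41 + 126} = -3 + \sqrt{85}$)
$- \frac{69481}{D{\left(0 \right)}} = - \frac{69481}{-3 + \sqrt{85}}$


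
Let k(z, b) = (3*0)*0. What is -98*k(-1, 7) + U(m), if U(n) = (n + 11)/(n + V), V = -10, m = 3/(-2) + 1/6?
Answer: -29/34 ≈ -0.85294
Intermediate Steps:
k(z, b) = 0 (k(z, b) = 0*0 = 0)
m = -4/3 (m = 3*(-1/2) + 1*(1/6) = -3/2 + 1/6 = -4/3 ≈ -1.3333)
U(n) = (11 + n)/(-10 + n) (U(n) = (n + 11)/(n - 10) = (11 + n)/(-10 + n))
-98*k(-1, 7) + U(m) = -98*0 + (11 - 4/3)/(-10 - 4/3) = 0 + (29/3)/(-34/3) = 0 - 3/34*29/3 = 0 - 29/34 = -29/34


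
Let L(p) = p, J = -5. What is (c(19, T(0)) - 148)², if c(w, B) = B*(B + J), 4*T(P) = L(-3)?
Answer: 5285401/256 ≈ 20646.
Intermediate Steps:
T(P) = -¾ (T(P) = (¼)*(-3) = -¾)
c(w, B) = B*(-5 + B) (c(w, B) = B*(B - 5) = B*(-5 + B))
(c(19, T(0)) - 148)² = (-3*(-5 - ¾)/4 - 148)² = (-¾*(-23/4) - 148)² = (69/16 - 148)² = (-2299/16)² = 5285401/256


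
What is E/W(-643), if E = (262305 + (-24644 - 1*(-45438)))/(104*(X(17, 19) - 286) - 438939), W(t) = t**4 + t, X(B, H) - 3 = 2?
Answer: -283099/80027818312562154 ≈ -3.5375e-12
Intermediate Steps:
X(B, H) = 5 (X(B, H) = 3 + 2 = 5)
W(t) = t + t**4
E = -283099/468163 (E = (262305 + (-24644 - 1*(-45438)))/(104*(5 - 286) - 438939) = (262305 + (-24644 + 45438))/(104*(-281) - 438939) = (262305 + 20794)/(-29224 - 438939) = 283099/(-468163) = 283099*(-1/468163) = -283099/468163 ≈ -0.60470)
E/W(-643) = -283099/(468163*(-643 + (-643)**4)) = -283099/(468163*(-643 + 170940075601)) = -283099/468163/170940074958 = -283099/468163*1/170940074958 = -283099/80027818312562154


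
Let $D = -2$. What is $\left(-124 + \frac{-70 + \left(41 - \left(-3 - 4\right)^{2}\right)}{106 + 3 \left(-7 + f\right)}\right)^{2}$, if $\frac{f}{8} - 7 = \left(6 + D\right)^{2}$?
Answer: $\frac{36990724}{2401} \approx 15406.0$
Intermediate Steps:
$f = 184$ ($f = 56 + 8 \left(6 - 2\right)^{2} = 56 + 8 \cdot 4^{2} = 56 + 8 \cdot 16 = 56 + 128 = 184$)
$\left(-124 + \frac{-70 + \left(41 - \left(-3 - 4\right)^{2}\right)}{106 + 3 \left(-7 + f\right)}\right)^{2} = \left(-124 + \frac{-70 + \left(41 - \left(-3 - 4\right)^{2}\right)}{106 + 3 \left(-7 + 184\right)}\right)^{2} = \left(-124 + \frac{-70 + \left(41 - \left(-7\right)^{2}\right)}{106 + 3 \cdot 177}\right)^{2} = \left(-124 + \frac{-70 + \left(41 - 49\right)}{106 + 531}\right)^{2} = \left(-124 + \frac{-70 + \left(41 - 49\right)}{637}\right)^{2} = \left(-124 + \left(-70 - 8\right) \frac{1}{637}\right)^{2} = \left(-124 - \frac{6}{49}\right)^{2} = \left(- \frac{6082}{49}\right)^{2} = \frac{36990724}{2401}$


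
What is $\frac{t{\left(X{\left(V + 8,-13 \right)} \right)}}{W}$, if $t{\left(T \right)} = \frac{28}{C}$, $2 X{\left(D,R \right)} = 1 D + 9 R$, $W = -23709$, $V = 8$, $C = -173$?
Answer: $\frac{4}{585951} \approx 6.8265 \cdot 10^{-6}$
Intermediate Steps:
$X{\left(D,R \right)} = \frac{D}{2} + \frac{9 R}{2}$ ($X{\left(D,R \right)} = \frac{1 D + 9 R}{2} = \frac{D + 9 R}{2} = \frac{D}{2} + \frac{9 R}{2}$)
$t{\left(T \right)} = - \frac{28}{173}$ ($t{\left(T \right)} = \frac{28}{-173} = 28 \left(- \frac{1}{173}\right) = - \frac{28}{173}$)
$\frac{t{\left(X{\left(V + 8,-13 \right)} \right)}}{W} = - \frac{28}{173 \left(-23709\right)} = \left(- \frac{28}{173}\right) \left(- \frac{1}{23709}\right) = \frac{4}{585951}$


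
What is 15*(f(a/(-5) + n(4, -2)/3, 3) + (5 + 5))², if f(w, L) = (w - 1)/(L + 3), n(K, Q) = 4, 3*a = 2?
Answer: 90601/60 ≈ 1510.0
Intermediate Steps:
a = ⅔ (a = (⅓)*2 = ⅔ ≈ 0.66667)
f(w, L) = (-1 + w)/(3 + L)
15*(f(a/(-5) + n(4, -2)/3, 3) + (5 + 5))² = 15*((-1 + ((⅔)/(-5) + 4/3))/(3 + 3) + (5 + 5))² = 15*((-1 + ((⅔)*(-⅕) + 4*(⅓)))/6 + 10)² = 15*((-1 + (-2/15 + 4/3))/6 + 10)² = 15*((-1 + 6/5)/6 + 10)² = 15*((⅙)*(⅕) + 10)² = 15*(1/30 + 10)² = 15*(301/30)² = 15*(90601/900) = 90601/60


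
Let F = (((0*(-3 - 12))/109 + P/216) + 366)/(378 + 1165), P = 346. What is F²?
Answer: 1576169401/27770222736 ≈ 0.056758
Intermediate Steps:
F = 39701/166644 (F = (((0*(-3 - 12))/109 + 346/216) + 366)/(378 + 1165) = (((0*(-15))*(1/109) + 346*(1/216)) + 366)/1543 = ((0*(1/109) + 173/108) + 366)*(1/1543) = ((0 + 173/108) + 366)*(1/1543) = (173/108 + 366)*(1/1543) = (39701/108)*(1/1543) = 39701/166644 ≈ 0.23824)
F² = (39701/166644)² = 1576169401/27770222736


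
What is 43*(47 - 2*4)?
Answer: 1677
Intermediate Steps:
43*(47 - 2*4) = 43*(47 - 8) = 43*39 = 1677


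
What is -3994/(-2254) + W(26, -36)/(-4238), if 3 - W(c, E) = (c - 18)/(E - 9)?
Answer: 29283593/16533090 ≈ 1.7712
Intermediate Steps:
W(c, E) = 3 - (-18 + c)/(-9 + E) (W(c, E) = 3 - (c - 18)/(E - 9) = 3 - (-18 + c)/(-9 + E))
-3994/(-2254) + W(26, -36)/(-4238) = -3994/(-2254) + ((-9 - 1*26 + 3*(-36))/(-9 - 36))/(-4238) = -3994*(-1/2254) + ((-9 - 26 - 108)/(-45))*(-1/4238) = 1997/1127 - 1/45*(-143)*(-1/4238) = 1997/1127 + (143/45)*(-1/4238) = 1997/1127 - 11/14670 = 29283593/16533090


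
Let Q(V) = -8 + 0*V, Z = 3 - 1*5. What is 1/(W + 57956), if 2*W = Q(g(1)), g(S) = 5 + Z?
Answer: 1/57952 ≈ 1.7256e-5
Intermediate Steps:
Z = -2 (Z = 3 - 5 = -2)
g(S) = 3 (g(S) = 5 - 2 = 3)
Q(V) = -8 (Q(V) = -8 + 0 = -8)
W = -4 (W = (1/2)*(-8) = -4)
1/(W + 57956) = 1/(-4 + 57956) = 1/57952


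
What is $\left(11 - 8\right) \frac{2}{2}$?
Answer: $3$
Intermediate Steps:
$\left(11 - 8\right) \frac{2}{2} = 3 \cdot 2 \cdot \frac{1}{2} = 3 \cdot 1 = 3$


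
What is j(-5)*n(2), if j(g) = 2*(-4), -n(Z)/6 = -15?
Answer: -720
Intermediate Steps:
n(Z) = 90 (n(Z) = -6*(-15) = 90)
j(g) = -8
j(-5)*n(2) = -8*90 = -720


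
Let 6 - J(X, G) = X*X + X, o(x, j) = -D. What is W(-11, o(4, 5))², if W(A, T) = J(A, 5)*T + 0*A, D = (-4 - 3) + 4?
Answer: 97344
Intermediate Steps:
D = -3 (D = -7 + 4 = -3)
o(x, j) = 3 (o(x, j) = -1*(-3) = 3)
J(X, G) = 6 - X - X² (J(X, G) = 6 - (X*X + X) = 6 - (X² + X) = 6 - (X + X²) = 6 + (-X - X²) = 6 - X - X²)
W(A, T) = T*(6 - A - A²) (W(A, T) = (6 - A - A²)*T + 0*A = T*(6 - A - A²) + 0 = T*(6 - A - A²))
W(-11, o(4, 5))² = (3*(6 - 1*(-11) - 1*(-11)²))² = (3*(6 + 11 - 1*121))² = (3*(6 + 11 - 121))² = (3*(-104))² = (-312)² = 97344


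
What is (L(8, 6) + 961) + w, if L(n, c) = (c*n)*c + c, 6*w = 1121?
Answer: 8651/6 ≈ 1441.8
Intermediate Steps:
w = 1121/6 (w = (⅙)*1121 = 1121/6 ≈ 186.83)
L(n, c) = c + n*c² (L(n, c) = n*c² + c = c + n*c²)
(L(8, 6) + 961) + w = (6*(1 + 6*8) + 961) + 1121/6 = (6*(1 + 48) + 961) + 1121/6 = (6*49 + 961) + 1121/6 = (294 + 961) + 1121/6 = 1255 + 1121/6 = 8651/6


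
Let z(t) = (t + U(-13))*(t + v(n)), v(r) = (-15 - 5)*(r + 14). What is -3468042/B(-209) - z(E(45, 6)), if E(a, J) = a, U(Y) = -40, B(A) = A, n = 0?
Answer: 3713617/209 ≈ 17769.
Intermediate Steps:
v(r) = -280 - 20*r (v(r) = -20*(14 + r) = -280 - 20*r)
z(t) = (-280 + t)*(-40 + t) (z(t) = (t - 40)*(t + (-280 - 20*0)) = (-40 + t)*(t + (-280 + 0)) = (-40 + t)*(t - 280) = (-40 + t)*(-280 + t) = (-280 + t)*(-40 + t))
-3468042/B(-209) - z(E(45, 6)) = -3468042/(-209) - (11200 + 45² - 320*45) = -3468042*(-1/209) - (11200 + 2025 - 14400) = 3468042/209 - 1*(-1175) = 3468042/209 + 1175 = 3713617/209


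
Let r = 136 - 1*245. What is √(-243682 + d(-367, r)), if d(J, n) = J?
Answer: I*√244049 ≈ 494.01*I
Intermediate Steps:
r = -109 (r = 136 - 245 = -109)
√(-243682 + d(-367, r)) = √(-243682 - 367) = √(-244049) = I*√244049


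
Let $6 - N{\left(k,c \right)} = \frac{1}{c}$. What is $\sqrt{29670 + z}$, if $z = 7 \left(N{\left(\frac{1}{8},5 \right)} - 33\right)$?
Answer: $\frac{\sqrt{736990}}{5} \approx 171.7$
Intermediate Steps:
$N{\left(k,c \right)} = 6 - \frac{1}{c}$
$z = - \frac{952}{5}$ ($z = 7 \left(\left(6 - \frac{1}{5}\right) - 33\right) = 7 \left(\frac{29}{5} - 33\right) = 7 \left(- \frac{136}{5}\right) = - \frac{952}{5} \approx -190.4$)
$\sqrt{29670 + z} = \sqrt{29670 - \frac{952}{5}} = \sqrt{\frac{147398}{5}} = \frac{\sqrt{736990}}{5}$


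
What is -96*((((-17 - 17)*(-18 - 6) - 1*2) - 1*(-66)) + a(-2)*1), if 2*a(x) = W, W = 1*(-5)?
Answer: -84240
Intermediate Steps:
W = -5
a(x) = -5/2 (a(x) = (½)*(-5) = -5/2)
-96*((((-17 - 17)*(-18 - 6) - 1*2) - 1*(-66)) + a(-2)*1) = -96*((((-17 - 17)*(-18 - 6) - 1*2) - 1*(-66)) - 5/2*1) = -96*(((-34*(-24) - 2) + 66) - 5/2) = -96*(((816 - 2) + 66) - 5/2) = -96*((814 + 66) - 5/2) = -96*(880 - 5/2) = -96*1755/2 = -84240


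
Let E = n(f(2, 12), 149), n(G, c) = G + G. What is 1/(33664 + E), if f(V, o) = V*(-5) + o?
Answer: 1/33668 ≈ 2.9702e-5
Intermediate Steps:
f(V, o) = o - 5*V (f(V, o) = -5*V + o = o - 5*V)
n(G, c) = 2*G
E = 4 (E = 2*(12 - 5*2) = 2*(12 - 10) = 2*2 = 4)
1/(33664 + E) = 1/(33664 + 4) = 1/33668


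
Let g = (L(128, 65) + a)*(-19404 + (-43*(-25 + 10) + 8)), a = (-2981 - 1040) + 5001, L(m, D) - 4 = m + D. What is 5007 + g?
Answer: -22064920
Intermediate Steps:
L(m, D) = 4 + D + m (L(m, D) = 4 + (m + D) = 4 + (D + m) = 4 + D + m)
a = 980 (a = -4021 + 5001 = 980)
g = -22069927 (g = ((4 + 65 + 128) + 980)*(-19404 + (-43*(-25 + 10) + 8)) = (197 + 980)*(-19404 + (-43*(-15) + 8)) = 1177*(-19404 + (645 + 8)) = 1177*(-19404 + 653) = 1177*(-18751) = -22069927)
5007 + g = 5007 - 22069927 = -22064920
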